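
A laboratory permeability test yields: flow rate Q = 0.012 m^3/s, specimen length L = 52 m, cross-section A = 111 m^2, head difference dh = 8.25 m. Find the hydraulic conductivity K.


From K = Q*L / (A*dh):
Numerator: Q*L = 0.012 * 52 = 0.624.
Denominator: A*dh = 111 * 8.25 = 915.75.
K = 0.624 / 915.75 = 0.000681 m/s.

0.000681


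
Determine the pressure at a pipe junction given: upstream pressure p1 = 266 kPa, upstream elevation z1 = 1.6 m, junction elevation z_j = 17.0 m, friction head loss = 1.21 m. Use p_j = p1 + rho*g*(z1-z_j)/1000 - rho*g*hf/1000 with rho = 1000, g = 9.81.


Junction pressure: p_j = p1 + rho*g*(z1 - z_j)/1000 - rho*g*hf/1000.
Elevation term = 1000*9.81*(1.6 - 17.0)/1000 = -151.074 kPa.
Friction term = 1000*9.81*1.21/1000 = 11.87 kPa.
p_j = 266 + -151.074 - 11.87 = 103.06 kPa.

103.06


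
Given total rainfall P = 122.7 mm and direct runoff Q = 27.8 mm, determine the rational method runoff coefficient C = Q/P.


The runoff coefficient C = runoff depth / rainfall depth.
C = 27.8 / 122.7
  = 0.2266.

0.2266


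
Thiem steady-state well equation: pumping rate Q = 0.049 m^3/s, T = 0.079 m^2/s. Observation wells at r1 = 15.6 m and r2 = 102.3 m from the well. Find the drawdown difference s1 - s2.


Thiem equation: s1 - s2 = Q/(2*pi*T) * ln(r2/r1).
ln(r2/r1) = ln(102.3/15.6) = 1.8806.
Q/(2*pi*T) = 0.049 / (2*pi*0.079) = 0.049 / 0.4964 = 0.0987.
s1 - s2 = 0.0987 * 1.8806 = 0.1856 m.

0.1856


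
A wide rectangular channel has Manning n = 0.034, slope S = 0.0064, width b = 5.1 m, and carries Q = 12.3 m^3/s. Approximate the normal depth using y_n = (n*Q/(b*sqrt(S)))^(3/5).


We use the wide-channel approximation y_n = (n*Q/(b*sqrt(S)))^(3/5).
sqrt(S) = sqrt(0.0064) = 0.08.
Numerator: n*Q = 0.034 * 12.3 = 0.4182.
Denominator: b*sqrt(S) = 5.1 * 0.08 = 0.408.
arg = 1.025.
y_n = 1.025^(3/5) = 1.0149 m.

1.0149


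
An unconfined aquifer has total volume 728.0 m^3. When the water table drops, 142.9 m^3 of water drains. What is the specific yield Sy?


Specific yield Sy = Volume drained / Total volume.
Sy = 142.9 / 728.0
   = 0.1963.

0.1963


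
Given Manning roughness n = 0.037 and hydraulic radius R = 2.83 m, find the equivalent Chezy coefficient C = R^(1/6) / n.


The Chezy coefficient relates to Manning's n through C = R^(1/6) / n.
R^(1/6) = 2.83^(1/6) = 1.189317.
C = 1.189317 / 0.037 = 32.14 m^(1/2)/s.

32.14


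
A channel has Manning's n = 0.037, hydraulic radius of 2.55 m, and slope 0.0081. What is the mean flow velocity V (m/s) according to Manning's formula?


Manning's equation gives V = (1/n) * R^(2/3) * S^(1/2).
First, compute R^(2/3) = 2.55^(2/3) = 1.8665.
Next, S^(1/2) = 0.0081^(1/2) = 0.09.
Then 1/n = 1/0.037 = 27.03.
V = 27.03 * 1.8665 * 0.09 = 4.5401 m/s.

4.5401


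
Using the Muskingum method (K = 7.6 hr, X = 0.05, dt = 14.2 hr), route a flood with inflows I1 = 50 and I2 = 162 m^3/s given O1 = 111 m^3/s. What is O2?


Muskingum coefficients:
denom = 2*K*(1-X) + dt = 2*7.6*(1-0.05) + 14.2 = 28.64.
C0 = (dt - 2*K*X)/denom = (14.2 - 2*7.6*0.05)/28.64 = 0.4693.
C1 = (dt + 2*K*X)/denom = (14.2 + 2*7.6*0.05)/28.64 = 0.5223.
C2 = (2*K*(1-X) - dt)/denom = 0.0084.
O2 = C0*I2 + C1*I1 + C2*O1
   = 0.4693*162 + 0.5223*50 + 0.0084*111
   = 103.07 m^3/s.

103.07


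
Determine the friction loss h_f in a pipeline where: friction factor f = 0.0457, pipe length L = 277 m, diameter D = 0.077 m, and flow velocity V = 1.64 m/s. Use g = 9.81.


Darcy-Weisbach equation: h_f = f * (L/D) * V^2/(2g).
f * L/D = 0.0457 * 277/0.077 = 164.4013.
V^2/(2g) = 1.64^2 / (2*9.81) = 2.6896 / 19.62 = 0.1371 m.
h_f = 164.4013 * 0.1371 = 22.537 m.

22.537


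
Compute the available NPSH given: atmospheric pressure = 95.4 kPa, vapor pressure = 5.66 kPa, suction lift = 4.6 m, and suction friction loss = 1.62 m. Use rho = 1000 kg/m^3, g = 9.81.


NPSHa = p_atm/(rho*g) - z_s - hf_s - p_vap/(rho*g).
p_atm/(rho*g) = 95.4*1000 / (1000*9.81) = 9.725 m.
p_vap/(rho*g) = 5.66*1000 / (1000*9.81) = 0.577 m.
NPSHa = 9.725 - 4.6 - 1.62 - 0.577
      = 2.93 m.

2.93


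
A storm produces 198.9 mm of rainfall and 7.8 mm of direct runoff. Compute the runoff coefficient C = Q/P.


The runoff coefficient C = runoff depth / rainfall depth.
C = 7.8 / 198.9
  = 0.0392.

0.0392


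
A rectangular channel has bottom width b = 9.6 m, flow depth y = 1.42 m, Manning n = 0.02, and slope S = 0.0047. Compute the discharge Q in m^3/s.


For a rectangular channel, the cross-sectional area A = b * y = 9.6 * 1.42 = 13.63 m^2.
The wetted perimeter P = b + 2y = 9.6 + 2*1.42 = 12.44 m.
Hydraulic radius R = A/P = 13.63/12.44 = 1.0958 m.
Velocity V = (1/n)*R^(2/3)*S^(1/2) = (1/0.02)*1.0958^(2/3)*0.0047^(1/2) = 3.6434 m/s.
Discharge Q = A * V = 13.63 * 3.6434 = 49.667 m^3/s.

49.667


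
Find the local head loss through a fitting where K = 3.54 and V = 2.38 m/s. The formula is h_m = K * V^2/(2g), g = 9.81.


Minor loss formula: h_m = K * V^2/(2g).
V^2 = 2.38^2 = 5.6644.
V^2/(2g) = 5.6644 / 19.62 = 0.2887 m.
h_m = 3.54 * 0.2887 = 1.022 m.

1.022


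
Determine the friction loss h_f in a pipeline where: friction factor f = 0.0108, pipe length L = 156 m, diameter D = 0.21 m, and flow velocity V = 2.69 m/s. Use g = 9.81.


Darcy-Weisbach equation: h_f = f * (L/D) * V^2/(2g).
f * L/D = 0.0108 * 156/0.21 = 8.0229.
V^2/(2g) = 2.69^2 / (2*9.81) = 7.2361 / 19.62 = 0.3688 m.
h_f = 8.0229 * 0.3688 = 2.959 m.

2.959


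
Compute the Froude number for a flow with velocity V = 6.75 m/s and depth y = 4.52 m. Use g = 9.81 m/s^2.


The Froude number is defined as Fr = V / sqrt(g*y).
g*y = 9.81 * 4.52 = 44.3412.
sqrt(g*y) = sqrt(44.3412) = 6.6589.
Fr = 6.75 / 6.6589 = 1.0137.

1.0137


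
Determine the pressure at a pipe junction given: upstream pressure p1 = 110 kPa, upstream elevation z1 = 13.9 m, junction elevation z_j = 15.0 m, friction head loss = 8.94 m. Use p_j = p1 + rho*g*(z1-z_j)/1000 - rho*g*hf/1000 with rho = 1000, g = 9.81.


Junction pressure: p_j = p1 + rho*g*(z1 - z_j)/1000 - rho*g*hf/1000.
Elevation term = 1000*9.81*(13.9 - 15.0)/1000 = -10.791 kPa.
Friction term = 1000*9.81*8.94/1000 = 87.701 kPa.
p_j = 110 + -10.791 - 87.701 = 11.51 kPa.

11.51


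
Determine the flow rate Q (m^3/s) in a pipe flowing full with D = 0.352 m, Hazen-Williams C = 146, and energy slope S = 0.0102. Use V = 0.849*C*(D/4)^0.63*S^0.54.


For a full circular pipe, R = D/4 = 0.352/4 = 0.088 m.
V = 0.849 * 146 * 0.088^0.63 * 0.0102^0.54
  = 0.849 * 146 * 0.216284 * 0.084071
  = 2.2539 m/s.
Pipe area A = pi*D^2/4 = pi*0.352^2/4 = 0.0973 m^2.
Q = A * V = 0.0973 * 2.2539 = 0.2193 m^3/s.

0.2193


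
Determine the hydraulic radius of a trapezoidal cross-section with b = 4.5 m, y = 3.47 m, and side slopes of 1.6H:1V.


For a trapezoidal section with side slope z:
A = (b + z*y)*y = (4.5 + 1.6*3.47)*3.47 = 34.88 m^2.
P = b + 2*y*sqrt(1 + z^2) = 4.5 + 2*3.47*sqrt(1 + 1.6^2) = 17.594 m.
R = A/P = 34.88 / 17.594 = 1.9825 m.

1.9825


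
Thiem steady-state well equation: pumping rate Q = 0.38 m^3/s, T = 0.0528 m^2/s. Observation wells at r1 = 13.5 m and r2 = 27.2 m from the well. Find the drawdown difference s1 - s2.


Thiem equation: s1 - s2 = Q/(2*pi*T) * ln(r2/r1).
ln(r2/r1) = ln(27.2/13.5) = 0.7005.
Q/(2*pi*T) = 0.38 / (2*pi*0.0528) = 0.38 / 0.3318 = 1.1454.
s1 - s2 = 1.1454 * 0.7005 = 0.8024 m.

0.8024


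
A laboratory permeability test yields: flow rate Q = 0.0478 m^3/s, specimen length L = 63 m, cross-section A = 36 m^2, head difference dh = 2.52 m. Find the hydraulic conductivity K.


From K = Q*L / (A*dh):
Numerator: Q*L = 0.0478 * 63 = 3.0114.
Denominator: A*dh = 36 * 2.52 = 90.72.
K = 3.0114 / 90.72 = 0.033194 m/s.

0.033194


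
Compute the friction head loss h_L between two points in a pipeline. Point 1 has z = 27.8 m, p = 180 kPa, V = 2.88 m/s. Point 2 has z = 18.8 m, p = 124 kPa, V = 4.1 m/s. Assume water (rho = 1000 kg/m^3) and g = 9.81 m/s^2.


Total head at each section: H = z + p/(rho*g) + V^2/(2g).
H1 = 27.8 + 180*1000/(1000*9.81) + 2.88^2/(2*9.81)
   = 27.8 + 18.349 + 0.4228
   = 46.571 m.
H2 = 18.8 + 124*1000/(1000*9.81) + 4.1^2/(2*9.81)
   = 18.8 + 12.64 + 0.8568
   = 32.297 m.
h_L = H1 - H2 = 46.571 - 32.297 = 14.274 m.

14.274


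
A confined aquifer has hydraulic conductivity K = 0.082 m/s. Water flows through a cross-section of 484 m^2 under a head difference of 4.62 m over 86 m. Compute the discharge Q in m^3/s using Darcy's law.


Darcy's law: Q = K * A * i, where i = dh/L.
Hydraulic gradient i = 4.62 / 86 = 0.053721.
Q = 0.082 * 484 * 0.053721
  = 2.1321 m^3/s.

2.1321


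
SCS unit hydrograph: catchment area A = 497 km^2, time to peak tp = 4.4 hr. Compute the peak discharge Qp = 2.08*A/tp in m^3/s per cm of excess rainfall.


SCS formula: Qp = 2.08 * A / tp.
Qp = 2.08 * 497 / 4.4
   = 1033.76 / 4.4
   = 234.95 m^3/s per cm.

234.95


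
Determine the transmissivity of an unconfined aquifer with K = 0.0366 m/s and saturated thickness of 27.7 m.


Transmissivity is defined as T = K * h.
T = 0.0366 * 27.7
  = 1.0138 m^2/s.

1.0138


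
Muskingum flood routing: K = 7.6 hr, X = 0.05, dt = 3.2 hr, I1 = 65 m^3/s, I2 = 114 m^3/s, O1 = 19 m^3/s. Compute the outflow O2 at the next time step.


Muskingum coefficients:
denom = 2*K*(1-X) + dt = 2*7.6*(1-0.05) + 3.2 = 17.64.
C0 = (dt - 2*K*X)/denom = (3.2 - 2*7.6*0.05)/17.64 = 0.1383.
C1 = (dt + 2*K*X)/denom = (3.2 + 2*7.6*0.05)/17.64 = 0.2245.
C2 = (2*K*(1-X) - dt)/denom = 0.6372.
O2 = C0*I2 + C1*I1 + C2*O1
   = 0.1383*114 + 0.2245*65 + 0.6372*19
   = 42.47 m^3/s.

42.47


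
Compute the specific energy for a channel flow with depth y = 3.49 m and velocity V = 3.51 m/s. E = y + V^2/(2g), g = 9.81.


Specific energy E = y + V^2/(2g).
Velocity head = V^2/(2g) = 3.51^2 / (2*9.81) = 12.3201 / 19.62 = 0.6279 m.
E = 3.49 + 0.6279 = 4.1179 m.

4.1179


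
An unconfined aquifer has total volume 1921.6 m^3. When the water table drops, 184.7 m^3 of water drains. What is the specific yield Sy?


Specific yield Sy = Volume drained / Total volume.
Sy = 184.7 / 1921.6
   = 0.0961.

0.0961


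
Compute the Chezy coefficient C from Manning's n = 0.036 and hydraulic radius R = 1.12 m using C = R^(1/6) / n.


The Chezy coefficient relates to Manning's n through C = R^(1/6) / n.
R^(1/6) = 1.12^(1/6) = 1.019068.
C = 1.019068 / 0.036 = 28.31 m^(1/2)/s.

28.31


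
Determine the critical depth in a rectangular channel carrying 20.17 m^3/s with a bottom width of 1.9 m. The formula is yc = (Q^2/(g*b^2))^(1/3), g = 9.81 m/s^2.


Using yc = (Q^2 / (g * b^2))^(1/3):
Q^2 = 20.17^2 = 406.83.
g * b^2 = 9.81 * 1.9^2 = 9.81 * 3.61 = 35.41.
Q^2 / (g*b^2) = 406.83 / 35.41 = 11.4891.
yc = 11.4891^(1/3) = 2.2564 m.

2.2564


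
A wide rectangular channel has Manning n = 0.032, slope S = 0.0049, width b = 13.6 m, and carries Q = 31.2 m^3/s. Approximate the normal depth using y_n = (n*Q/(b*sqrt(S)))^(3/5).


We use the wide-channel approximation y_n = (n*Q/(b*sqrt(S)))^(3/5).
sqrt(S) = sqrt(0.0049) = 0.07.
Numerator: n*Q = 0.032 * 31.2 = 0.9984.
Denominator: b*sqrt(S) = 13.6 * 0.07 = 0.952.
arg = 1.0487.
y_n = 1.0487^(3/5) = 1.029 m.

1.029


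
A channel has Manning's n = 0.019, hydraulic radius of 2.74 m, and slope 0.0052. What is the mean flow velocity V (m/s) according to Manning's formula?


Manning's equation gives V = (1/n) * R^(2/3) * S^(1/2).
First, compute R^(2/3) = 2.74^(2/3) = 1.9581.
Next, S^(1/2) = 0.0052^(1/2) = 0.072111.
Then 1/n = 1/0.019 = 52.63.
V = 52.63 * 1.9581 * 0.072111 = 7.4316 m/s.

7.4316


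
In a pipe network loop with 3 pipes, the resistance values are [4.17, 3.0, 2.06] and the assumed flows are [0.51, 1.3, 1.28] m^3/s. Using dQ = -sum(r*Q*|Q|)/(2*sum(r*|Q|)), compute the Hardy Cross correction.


Numerator terms (r*Q*|Q|): 4.17*0.51*|0.51| = 1.0846; 3.0*1.3*|1.3| = 5.07; 2.06*1.28*|1.28| = 3.3751.
Sum of numerator = 9.5297.
Denominator terms (r*|Q|): 4.17*|0.51| = 2.1267; 3.0*|1.3| = 3.9; 2.06*|1.28| = 2.6368.
2 * sum of denominator = 2 * 8.6635 = 17.327.
dQ = -9.5297 / 17.327 = -0.55 m^3/s.

-0.55


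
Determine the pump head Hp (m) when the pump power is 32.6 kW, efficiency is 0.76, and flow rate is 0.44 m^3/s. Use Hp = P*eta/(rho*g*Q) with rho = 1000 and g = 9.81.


Pump head formula: Hp = P * eta / (rho * g * Q).
Numerator: P * eta = 32.6 * 1000 * 0.76 = 24776.0 W.
Denominator: rho * g * Q = 1000 * 9.81 * 0.44 = 4316.4.
Hp = 24776.0 / 4316.4 = 5.74 m.

5.74


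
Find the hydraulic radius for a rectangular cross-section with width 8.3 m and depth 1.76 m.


For a rectangular section:
Flow area A = b * y = 8.3 * 1.76 = 14.61 m^2.
Wetted perimeter P = b + 2y = 8.3 + 2*1.76 = 11.82 m.
Hydraulic radius R = A/P = 14.61 / 11.82 = 1.2359 m.

1.2359


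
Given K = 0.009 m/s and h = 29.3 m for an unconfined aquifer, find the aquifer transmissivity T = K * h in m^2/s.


Transmissivity is defined as T = K * h.
T = 0.009 * 29.3
  = 0.2637 m^2/s.

0.2637


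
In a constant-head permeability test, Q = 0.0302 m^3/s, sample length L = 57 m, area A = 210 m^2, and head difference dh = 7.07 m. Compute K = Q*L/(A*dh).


From K = Q*L / (A*dh):
Numerator: Q*L = 0.0302 * 57 = 1.7214.
Denominator: A*dh = 210 * 7.07 = 1484.7.
K = 1.7214 / 1484.7 = 0.001159 m/s.

0.001159


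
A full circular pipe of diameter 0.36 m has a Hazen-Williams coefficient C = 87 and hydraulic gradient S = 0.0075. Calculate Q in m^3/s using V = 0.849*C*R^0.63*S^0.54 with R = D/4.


For a full circular pipe, R = D/4 = 0.36/4 = 0.09 m.
V = 0.849 * 87 * 0.09^0.63 * 0.0075^0.54
  = 0.849 * 87 * 0.219368 * 0.071209
  = 1.1538 m/s.
Pipe area A = pi*D^2/4 = pi*0.36^2/4 = 0.1018 m^2.
Q = A * V = 0.1018 * 1.1538 = 0.1174 m^3/s.

0.1174


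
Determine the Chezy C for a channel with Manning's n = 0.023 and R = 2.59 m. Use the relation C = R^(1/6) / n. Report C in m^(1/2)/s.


The Chezy coefficient relates to Manning's n through C = R^(1/6) / n.
R^(1/6) = 2.59^(1/6) = 1.17188.
C = 1.17188 / 0.023 = 50.95 m^(1/2)/s.

50.95


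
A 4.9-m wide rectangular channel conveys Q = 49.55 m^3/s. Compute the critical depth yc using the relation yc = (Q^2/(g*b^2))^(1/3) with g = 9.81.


Using yc = (Q^2 / (g * b^2))^(1/3):
Q^2 = 49.55^2 = 2455.2.
g * b^2 = 9.81 * 4.9^2 = 9.81 * 24.01 = 235.54.
Q^2 / (g*b^2) = 2455.2 / 235.54 = 10.4237.
yc = 10.4237^(1/3) = 2.1844 m.

2.1844


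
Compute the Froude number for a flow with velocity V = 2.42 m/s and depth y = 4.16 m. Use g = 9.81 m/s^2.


The Froude number is defined as Fr = V / sqrt(g*y).
g*y = 9.81 * 4.16 = 40.8096.
sqrt(g*y) = sqrt(40.8096) = 6.3882.
Fr = 2.42 / 6.3882 = 0.3788.

0.3788


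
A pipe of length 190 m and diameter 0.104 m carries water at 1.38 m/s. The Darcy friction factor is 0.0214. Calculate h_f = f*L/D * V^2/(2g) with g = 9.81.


Darcy-Weisbach equation: h_f = f * (L/D) * V^2/(2g).
f * L/D = 0.0214 * 190/0.104 = 39.0962.
V^2/(2g) = 1.38^2 / (2*9.81) = 1.9044 / 19.62 = 0.0971 m.
h_f = 39.0962 * 0.0971 = 3.795 m.

3.795


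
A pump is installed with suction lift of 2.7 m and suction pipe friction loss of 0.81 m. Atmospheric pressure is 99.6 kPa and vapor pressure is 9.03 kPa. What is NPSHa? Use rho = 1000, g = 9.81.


NPSHa = p_atm/(rho*g) - z_s - hf_s - p_vap/(rho*g).
p_atm/(rho*g) = 99.6*1000 / (1000*9.81) = 10.153 m.
p_vap/(rho*g) = 9.03*1000 / (1000*9.81) = 0.92 m.
NPSHa = 10.153 - 2.7 - 0.81 - 0.92
      = 5.72 m.

5.72


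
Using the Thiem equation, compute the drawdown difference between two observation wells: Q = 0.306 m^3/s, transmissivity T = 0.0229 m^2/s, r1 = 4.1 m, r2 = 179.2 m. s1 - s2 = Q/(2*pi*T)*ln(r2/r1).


Thiem equation: s1 - s2 = Q/(2*pi*T) * ln(r2/r1).
ln(r2/r1) = ln(179.2/4.1) = 3.7775.
Q/(2*pi*T) = 0.306 / (2*pi*0.0229) = 0.306 / 0.1439 = 2.1267.
s1 - s2 = 2.1267 * 3.7775 = 8.0336 m.

8.0336


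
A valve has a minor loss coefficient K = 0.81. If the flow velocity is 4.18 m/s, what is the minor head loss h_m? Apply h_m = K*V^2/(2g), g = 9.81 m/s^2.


Minor loss formula: h_m = K * V^2/(2g).
V^2 = 4.18^2 = 17.4724.
V^2/(2g) = 17.4724 / 19.62 = 0.8905 m.
h_m = 0.81 * 0.8905 = 0.7213 m.

0.7213


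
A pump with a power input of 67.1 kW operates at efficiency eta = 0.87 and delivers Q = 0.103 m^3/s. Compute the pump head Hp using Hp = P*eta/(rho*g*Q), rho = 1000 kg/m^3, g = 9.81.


Pump head formula: Hp = P * eta / (rho * g * Q).
Numerator: P * eta = 67.1 * 1000 * 0.87 = 58377.0 W.
Denominator: rho * g * Q = 1000 * 9.81 * 0.103 = 1010.43.
Hp = 58377.0 / 1010.43 = 57.77 m.

57.77


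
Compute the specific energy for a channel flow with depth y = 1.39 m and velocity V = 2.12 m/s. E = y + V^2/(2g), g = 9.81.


Specific energy E = y + V^2/(2g).
Velocity head = V^2/(2g) = 2.12^2 / (2*9.81) = 4.4944 / 19.62 = 0.2291 m.
E = 1.39 + 0.2291 = 1.6191 m.

1.6191


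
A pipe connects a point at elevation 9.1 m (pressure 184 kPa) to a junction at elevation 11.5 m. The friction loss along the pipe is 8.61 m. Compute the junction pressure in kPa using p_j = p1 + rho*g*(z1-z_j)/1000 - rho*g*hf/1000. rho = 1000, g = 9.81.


Junction pressure: p_j = p1 + rho*g*(z1 - z_j)/1000 - rho*g*hf/1000.
Elevation term = 1000*9.81*(9.1 - 11.5)/1000 = -23.544 kPa.
Friction term = 1000*9.81*8.61/1000 = 84.464 kPa.
p_j = 184 + -23.544 - 84.464 = 75.99 kPa.

75.99


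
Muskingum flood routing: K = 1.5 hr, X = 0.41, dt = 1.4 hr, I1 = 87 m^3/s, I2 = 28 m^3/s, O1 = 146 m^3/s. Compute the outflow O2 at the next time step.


Muskingum coefficients:
denom = 2*K*(1-X) + dt = 2*1.5*(1-0.41) + 1.4 = 3.17.
C0 = (dt - 2*K*X)/denom = (1.4 - 2*1.5*0.41)/3.17 = 0.0536.
C1 = (dt + 2*K*X)/denom = (1.4 + 2*1.5*0.41)/3.17 = 0.8297.
C2 = (2*K*(1-X) - dt)/denom = 0.1167.
O2 = C0*I2 + C1*I1 + C2*O1
   = 0.0536*28 + 0.8297*87 + 0.1167*146
   = 90.72 m^3/s.

90.72


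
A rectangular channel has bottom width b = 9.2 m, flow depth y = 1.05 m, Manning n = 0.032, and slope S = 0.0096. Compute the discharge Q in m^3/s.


For a rectangular channel, the cross-sectional area A = b * y = 9.2 * 1.05 = 9.66 m^2.
The wetted perimeter P = b + 2y = 9.2 + 2*1.05 = 11.3 m.
Hydraulic radius R = A/P = 9.66/11.3 = 0.8549 m.
Velocity V = (1/n)*R^(2/3)*S^(1/2) = (1/0.032)*0.8549^(2/3)*0.0096^(1/2) = 2.7579 m/s.
Discharge Q = A * V = 9.66 * 2.7579 = 26.642 m^3/s.

26.642


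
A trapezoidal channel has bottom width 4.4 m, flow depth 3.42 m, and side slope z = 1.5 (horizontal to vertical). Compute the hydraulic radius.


For a trapezoidal section with side slope z:
A = (b + z*y)*y = (4.4 + 1.5*3.42)*3.42 = 32.593 m^2.
P = b + 2*y*sqrt(1 + z^2) = 4.4 + 2*3.42*sqrt(1 + 1.5^2) = 16.731 m.
R = A/P = 32.593 / 16.731 = 1.948 m.

1.948


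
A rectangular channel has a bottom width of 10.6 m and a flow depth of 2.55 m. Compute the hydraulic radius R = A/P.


For a rectangular section:
Flow area A = b * y = 10.6 * 2.55 = 27.03 m^2.
Wetted perimeter P = b + 2y = 10.6 + 2*2.55 = 15.7 m.
Hydraulic radius R = A/P = 27.03 / 15.7 = 1.7217 m.

1.7217


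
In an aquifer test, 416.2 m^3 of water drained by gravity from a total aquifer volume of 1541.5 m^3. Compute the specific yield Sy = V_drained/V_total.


Specific yield Sy = Volume drained / Total volume.
Sy = 416.2 / 1541.5
   = 0.27.

0.27


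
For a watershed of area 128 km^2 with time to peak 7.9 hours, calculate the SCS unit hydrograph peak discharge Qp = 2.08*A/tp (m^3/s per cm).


SCS formula: Qp = 2.08 * A / tp.
Qp = 2.08 * 128 / 7.9
   = 266.24 / 7.9
   = 33.7 m^3/s per cm.

33.7


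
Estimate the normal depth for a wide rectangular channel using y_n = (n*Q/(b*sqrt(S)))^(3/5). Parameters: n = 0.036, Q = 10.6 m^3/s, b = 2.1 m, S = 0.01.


We use the wide-channel approximation y_n = (n*Q/(b*sqrt(S)))^(3/5).
sqrt(S) = sqrt(0.01) = 0.1.
Numerator: n*Q = 0.036 * 10.6 = 0.3816.
Denominator: b*sqrt(S) = 2.1 * 0.1 = 0.21.
arg = 1.8171.
y_n = 1.8171^(3/5) = 1.431 m.

1.431


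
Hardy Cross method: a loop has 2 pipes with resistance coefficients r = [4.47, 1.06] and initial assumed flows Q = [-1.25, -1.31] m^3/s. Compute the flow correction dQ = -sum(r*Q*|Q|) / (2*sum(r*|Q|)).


Numerator terms (r*Q*|Q|): 4.47*-1.25*|-1.25| = -6.9844; 1.06*-1.31*|-1.31| = -1.8191.
Sum of numerator = -8.8034.
Denominator terms (r*|Q|): 4.47*|-1.25| = 5.5875; 1.06*|-1.31| = 1.3886.
2 * sum of denominator = 2 * 6.9761 = 13.9522.
dQ = --8.8034 / 13.9522 = 0.631 m^3/s.

0.631


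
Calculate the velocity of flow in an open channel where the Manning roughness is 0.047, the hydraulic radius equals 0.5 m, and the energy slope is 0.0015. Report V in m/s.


Manning's equation gives V = (1/n) * R^(2/3) * S^(1/2).
First, compute R^(2/3) = 0.5^(2/3) = 0.63.
Next, S^(1/2) = 0.0015^(1/2) = 0.03873.
Then 1/n = 1/0.047 = 21.28.
V = 21.28 * 0.63 * 0.03873 = 0.5191 m/s.

0.5191


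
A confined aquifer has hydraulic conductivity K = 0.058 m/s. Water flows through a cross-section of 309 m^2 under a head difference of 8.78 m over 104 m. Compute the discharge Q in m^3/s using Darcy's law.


Darcy's law: Q = K * A * i, where i = dh/L.
Hydraulic gradient i = 8.78 / 104 = 0.084423.
Q = 0.058 * 309 * 0.084423
  = 1.513 m^3/s.

1.513


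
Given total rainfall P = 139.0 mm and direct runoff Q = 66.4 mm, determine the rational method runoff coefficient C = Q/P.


The runoff coefficient C = runoff depth / rainfall depth.
C = 66.4 / 139.0
  = 0.4777.

0.4777


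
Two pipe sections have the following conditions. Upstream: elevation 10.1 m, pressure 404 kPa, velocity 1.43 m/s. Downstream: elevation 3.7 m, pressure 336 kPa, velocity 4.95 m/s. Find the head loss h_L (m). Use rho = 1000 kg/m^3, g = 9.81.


Total head at each section: H = z + p/(rho*g) + V^2/(2g).
H1 = 10.1 + 404*1000/(1000*9.81) + 1.43^2/(2*9.81)
   = 10.1 + 41.182 + 0.1042
   = 51.387 m.
H2 = 3.7 + 336*1000/(1000*9.81) + 4.95^2/(2*9.81)
   = 3.7 + 34.251 + 1.2489
   = 39.2 m.
h_L = H1 - H2 = 51.387 - 39.2 = 12.187 m.

12.187


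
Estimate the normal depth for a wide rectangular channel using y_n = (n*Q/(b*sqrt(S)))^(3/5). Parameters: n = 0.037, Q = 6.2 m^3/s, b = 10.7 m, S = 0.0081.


We use the wide-channel approximation y_n = (n*Q/(b*sqrt(S)))^(3/5).
sqrt(S) = sqrt(0.0081) = 0.09.
Numerator: n*Q = 0.037 * 6.2 = 0.2294.
Denominator: b*sqrt(S) = 10.7 * 0.09 = 0.963.
arg = 0.2382.
y_n = 0.2382^(3/5) = 0.4228 m.

0.4228


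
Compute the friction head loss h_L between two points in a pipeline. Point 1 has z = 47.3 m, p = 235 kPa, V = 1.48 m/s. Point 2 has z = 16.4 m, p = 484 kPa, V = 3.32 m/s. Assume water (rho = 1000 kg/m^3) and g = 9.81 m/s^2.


Total head at each section: H = z + p/(rho*g) + V^2/(2g).
H1 = 47.3 + 235*1000/(1000*9.81) + 1.48^2/(2*9.81)
   = 47.3 + 23.955 + 0.1116
   = 71.367 m.
H2 = 16.4 + 484*1000/(1000*9.81) + 3.32^2/(2*9.81)
   = 16.4 + 49.337 + 0.5618
   = 66.299 m.
h_L = H1 - H2 = 71.367 - 66.299 = 5.068 m.

5.068


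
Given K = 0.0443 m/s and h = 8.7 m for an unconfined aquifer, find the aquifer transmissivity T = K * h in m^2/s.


Transmissivity is defined as T = K * h.
T = 0.0443 * 8.7
  = 0.3854 m^2/s.

0.3854


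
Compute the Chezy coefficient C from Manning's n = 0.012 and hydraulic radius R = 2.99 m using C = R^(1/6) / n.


The Chezy coefficient relates to Manning's n through C = R^(1/6) / n.
R^(1/6) = 2.99^(1/6) = 1.200269.
C = 1.200269 / 0.012 = 100.02 m^(1/2)/s.

100.02


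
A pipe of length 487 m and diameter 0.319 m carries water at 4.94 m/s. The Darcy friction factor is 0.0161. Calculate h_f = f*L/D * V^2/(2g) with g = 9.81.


Darcy-Weisbach equation: h_f = f * (L/D) * V^2/(2g).
f * L/D = 0.0161 * 487/0.319 = 24.579.
V^2/(2g) = 4.94^2 / (2*9.81) = 24.4036 / 19.62 = 1.2438 m.
h_f = 24.579 * 1.2438 = 30.572 m.

30.572


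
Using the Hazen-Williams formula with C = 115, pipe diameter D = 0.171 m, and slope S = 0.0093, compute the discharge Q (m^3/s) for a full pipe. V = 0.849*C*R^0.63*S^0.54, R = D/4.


For a full circular pipe, R = D/4 = 0.171/4 = 0.0428 m.
V = 0.849 * 115 * 0.0428^0.63 * 0.0093^0.54
  = 0.849 * 115 * 0.137243 * 0.07998
  = 1.0717 m/s.
Pipe area A = pi*D^2/4 = pi*0.171^2/4 = 0.023 m^2.
Q = A * V = 0.023 * 1.0717 = 0.0246 m^3/s.

0.0246


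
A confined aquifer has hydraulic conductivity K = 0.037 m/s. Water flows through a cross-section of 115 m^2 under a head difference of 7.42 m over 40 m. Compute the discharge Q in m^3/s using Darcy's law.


Darcy's law: Q = K * A * i, where i = dh/L.
Hydraulic gradient i = 7.42 / 40 = 0.1855.
Q = 0.037 * 115 * 0.1855
  = 0.7893 m^3/s.

0.7893


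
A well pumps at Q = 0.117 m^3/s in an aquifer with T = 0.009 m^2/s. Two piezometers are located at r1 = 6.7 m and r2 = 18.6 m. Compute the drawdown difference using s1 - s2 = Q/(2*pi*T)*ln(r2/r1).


Thiem equation: s1 - s2 = Q/(2*pi*T) * ln(r2/r1).
ln(r2/r1) = ln(18.6/6.7) = 1.0211.
Q/(2*pi*T) = 0.117 / (2*pi*0.009) = 0.117 / 0.0565 = 2.069.
s1 - s2 = 2.069 * 1.0211 = 2.1126 m.

2.1126


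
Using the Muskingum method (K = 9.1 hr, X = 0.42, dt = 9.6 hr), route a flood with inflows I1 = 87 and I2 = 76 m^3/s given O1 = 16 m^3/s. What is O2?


Muskingum coefficients:
denom = 2*K*(1-X) + dt = 2*9.1*(1-0.42) + 9.6 = 20.156.
C0 = (dt - 2*K*X)/denom = (9.6 - 2*9.1*0.42)/20.156 = 0.097.
C1 = (dt + 2*K*X)/denom = (9.6 + 2*9.1*0.42)/20.156 = 0.8555.
C2 = (2*K*(1-X) - dt)/denom = 0.0474.
O2 = C0*I2 + C1*I1 + C2*O1
   = 0.097*76 + 0.8555*87 + 0.0474*16
   = 82.56 m^3/s.

82.56


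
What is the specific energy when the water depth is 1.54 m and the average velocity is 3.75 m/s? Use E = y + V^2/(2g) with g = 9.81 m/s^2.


Specific energy E = y + V^2/(2g).
Velocity head = V^2/(2g) = 3.75^2 / (2*9.81) = 14.0625 / 19.62 = 0.7167 m.
E = 1.54 + 0.7167 = 2.2567 m.

2.2567


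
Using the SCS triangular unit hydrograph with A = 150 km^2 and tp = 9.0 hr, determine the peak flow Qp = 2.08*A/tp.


SCS formula: Qp = 2.08 * A / tp.
Qp = 2.08 * 150 / 9.0
   = 312.0 / 9.0
   = 34.67 m^3/s per cm.

34.67


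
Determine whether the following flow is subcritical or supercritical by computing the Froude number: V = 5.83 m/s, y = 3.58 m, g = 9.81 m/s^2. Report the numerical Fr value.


The Froude number is defined as Fr = V / sqrt(g*y).
g*y = 9.81 * 3.58 = 35.1198.
sqrt(g*y) = sqrt(35.1198) = 5.9262.
Fr = 5.83 / 5.9262 = 0.9838.
Since Fr < 1, the flow is subcritical.

0.9838


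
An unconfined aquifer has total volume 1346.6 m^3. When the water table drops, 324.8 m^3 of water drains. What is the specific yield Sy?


Specific yield Sy = Volume drained / Total volume.
Sy = 324.8 / 1346.6
   = 0.2412.

0.2412


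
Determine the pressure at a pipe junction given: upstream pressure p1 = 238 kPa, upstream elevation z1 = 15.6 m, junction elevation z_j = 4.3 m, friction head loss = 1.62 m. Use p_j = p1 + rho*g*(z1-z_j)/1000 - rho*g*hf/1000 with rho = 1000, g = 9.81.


Junction pressure: p_j = p1 + rho*g*(z1 - z_j)/1000 - rho*g*hf/1000.
Elevation term = 1000*9.81*(15.6 - 4.3)/1000 = 110.853 kPa.
Friction term = 1000*9.81*1.62/1000 = 15.892 kPa.
p_j = 238 + 110.853 - 15.892 = 332.96 kPa.

332.96


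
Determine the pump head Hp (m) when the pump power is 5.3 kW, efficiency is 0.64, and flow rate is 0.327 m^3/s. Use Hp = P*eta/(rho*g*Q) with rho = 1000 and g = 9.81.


Pump head formula: Hp = P * eta / (rho * g * Q).
Numerator: P * eta = 5.3 * 1000 * 0.64 = 3392.0 W.
Denominator: rho * g * Q = 1000 * 9.81 * 0.327 = 3207.87.
Hp = 3392.0 / 3207.87 = 1.06 m.

1.06


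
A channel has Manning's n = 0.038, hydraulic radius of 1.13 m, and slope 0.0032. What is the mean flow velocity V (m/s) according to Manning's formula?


Manning's equation gives V = (1/n) * R^(2/3) * S^(1/2).
First, compute R^(2/3) = 1.13^(2/3) = 1.0849.
Next, S^(1/2) = 0.0032^(1/2) = 0.056569.
Then 1/n = 1/0.038 = 26.32.
V = 26.32 * 1.0849 * 0.056569 = 1.615 m/s.

1.615


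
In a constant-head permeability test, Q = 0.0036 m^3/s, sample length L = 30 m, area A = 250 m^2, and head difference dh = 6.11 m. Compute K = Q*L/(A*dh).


From K = Q*L / (A*dh):
Numerator: Q*L = 0.0036 * 30 = 0.108.
Denominator: A*dh = 250 * 6.11 = 1527.5.
K = 0.108 / 1527.5 = 7.1e-05 m/s.

7.1e-05


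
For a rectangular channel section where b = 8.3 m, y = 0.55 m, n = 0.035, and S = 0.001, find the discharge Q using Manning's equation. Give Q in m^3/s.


For a rectangular channel, the cross-sectional area A = b * y = 8.3 * 0.55 = 4.57 m^2.
The wetted perimeter P = b + 2y = 8.3 + 2*0.55 = 9.4 m.
Hydraulic radius R = A/P = 4.57/9.4 = 0.4856 m.
Velocity V = (1/n)*R^(2/3)*S^(1/2) = (1/0.035)*0.4856^(2/3)*0.001^(1/2) = 0.5582 m/s.
Discharge Q = A * V = 4.57 * 0.5582 = 2.548 m^3/s.

2.548


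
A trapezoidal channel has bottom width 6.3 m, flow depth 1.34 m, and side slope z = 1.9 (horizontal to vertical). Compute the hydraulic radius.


For a trapezoidal section with side slope z:
A = (b + z*y)*y = (6.3 + 1.9*1.34)*1.34 = 11.854 m^2.
P = b + 2*y*sqrt(1 + z^2) = 6.3 + 2*1.34*sqrt(1 + 1.9^2) = 12.054 m.
R = A/P = 11.854 / 12.054 = 0.9834 m.

0.9834


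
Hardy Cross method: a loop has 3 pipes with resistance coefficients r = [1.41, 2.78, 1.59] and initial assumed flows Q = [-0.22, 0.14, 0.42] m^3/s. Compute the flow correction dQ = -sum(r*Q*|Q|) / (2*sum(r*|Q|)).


Numerator terms (r*Q*|Q|): 1.41*-0.22*|-0.22| = -0.0682; 2.78*0.14*|0.14| = 0.0545; 1.59*0.42*|0.42| = 0.2805.
Sum of numerator = 0.2667.
Denominator terms (r*|Q|): 1.41*|-0.22| = 0.3102; 2.78*|0.14| = 0.3892; 1.59*|0.42| = 0.6678.
2 * sum of denominator = 2 * 1.3672 = 2.7344.
dQ = -0.2667 / 2.7344 = -0.0975 m^3/s.

-0.0975


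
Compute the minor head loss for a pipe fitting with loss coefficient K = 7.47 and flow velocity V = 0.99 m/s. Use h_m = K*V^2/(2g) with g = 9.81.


Minor loss formula: h_m = K * V^2/(2g).
V^2 = 0.99^2 = 0.9801.
V^2/(2g) = 0.9801 / 19.62 = 0.05 m.
h_m = 7.47 * 0.05 = 0.3732 m.

0.3732


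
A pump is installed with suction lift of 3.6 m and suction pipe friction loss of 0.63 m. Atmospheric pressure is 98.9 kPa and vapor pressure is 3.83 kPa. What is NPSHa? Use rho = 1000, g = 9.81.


NPSHa = p_atm/(rho*g) - z_s - hf_s - p_vap/(rho*g).
p_atm/(rho*g) = 98.9*1000 / (1000*9.81) = 10.082 m.
p_vap/(rho*g) = 3.83*1000 / (1000*9.81) = 0.39 m.
NPSHa = 10.082 - 3.6 - 0.63 - 0.39
      = 5.46 m.

5.46


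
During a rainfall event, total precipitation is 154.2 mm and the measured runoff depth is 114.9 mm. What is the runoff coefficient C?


The runoff coefficient C = runoff depth / rainfall depth.
C = 114.9 / 154.2
  = 0.7451.

0.7451


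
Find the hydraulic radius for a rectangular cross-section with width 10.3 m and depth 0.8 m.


For a rectangular section:
Flow area A = b * y = 10.3 * 0.8 = 8.24 m^2.
Wetted perimeter P = b + 2y = 10.3 + 2*0.8 = 11.9 m.
Hydraulic radius R = A/P = 8.24 / 11.9 = 0.6924 m.

0.6924


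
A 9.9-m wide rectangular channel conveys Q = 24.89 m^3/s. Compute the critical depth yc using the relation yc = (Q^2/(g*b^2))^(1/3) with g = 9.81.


Using yc = (Q^2 / (g * b^2))^(1/3):
Q^2 = 24.89^2 = 619.51.
g * b^2 = 9.81 * 9.9^2 = 9.81 * 98.01 = 961.48.
Q^2 / (g*b^2) = 619.51 / 961.48 = 0.6443.
yc = 0.6443^(1/3) = 0.8637 m.

0.8637


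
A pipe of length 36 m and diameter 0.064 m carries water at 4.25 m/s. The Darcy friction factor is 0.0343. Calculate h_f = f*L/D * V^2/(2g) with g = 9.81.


Darcy-Weisbach equation: h_f = f * (L/D) * V^2/(2g).
f * L/D = 0.0343 * 36/0.064 = 19.2937.
V^2/(2g) = 4.25^2 / (2*9.81) = 18.0625 / 19.62 = 0.9206 m.
h_f = 19.2937 * 0.9206 = 17.762 m.

17.762


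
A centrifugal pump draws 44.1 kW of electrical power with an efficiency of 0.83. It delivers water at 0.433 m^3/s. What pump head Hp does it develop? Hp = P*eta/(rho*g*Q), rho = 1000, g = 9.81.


Pump head formula: Hp = P * eta / (rho * g * Q).
Numerator: P * eta = 44.1 * 1000 * 0.83 = 36603.0 W.
Denominator: rho * g * Q = 1000 * 9.81 * 0.433 = 4247.73.
Hp = 36603.0 / 4247.73 = 8.62 m.

8.62


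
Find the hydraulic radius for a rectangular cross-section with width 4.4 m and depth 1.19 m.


For a rectangular section:
Flow area A = b * y = 4.4 * 1.19 = 5.24 m^2.
Wetted perimeter P = b + 2y = 4.4 + 2*1.19 = 6.78 m.
Hydraulic radius R = A/P = 5.24 / 6.78 = 0.7723 m.

0.7723


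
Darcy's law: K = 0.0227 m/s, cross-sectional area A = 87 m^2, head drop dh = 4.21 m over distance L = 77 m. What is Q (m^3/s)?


Darcy's law: Q = K * A * i, where i = dh/L.
Hydraulic gradient i = 4.21 / 77 = 0.054675.
Q = 0.0227 * 87 * 0.054675
  = 0.108 m^3/s.

0.108


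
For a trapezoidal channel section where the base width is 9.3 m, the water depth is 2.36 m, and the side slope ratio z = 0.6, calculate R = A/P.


For a trapezoidal section with side slope z:
A = (b + z*y)*y = (9.3 + 0.6*2.36)*2.36 = 25.29 m^2.
P = b + 2*y*sqrt(1 + z^2) = 9.3 + 2*2.36*sqrt(1 + 0.6^2) = 14.804 m.
R = A/P = 25.29 / 14.804 = 1.7083 m.

1.7083


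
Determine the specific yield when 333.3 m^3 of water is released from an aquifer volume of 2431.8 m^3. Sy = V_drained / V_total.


Specific yield Sy = Volume drained / Total volume.
Sy = 333.3 / 2431.8
   = 0.1371.

0.1371


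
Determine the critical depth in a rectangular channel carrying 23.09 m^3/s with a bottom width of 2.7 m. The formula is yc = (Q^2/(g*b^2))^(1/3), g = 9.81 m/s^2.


Using yc = (Q^2 / (g * b^2))^(1/3):
Q^2 = 23.09^2 = 533.15.
g * b^2 = 9.81 * 2.7^2 = 9.81 * 7.29 = 71.51.
Q^2 / (g*b^2) = 533.15 / 71.51 = 7.4556.
yc = 7.4556^(1/3) = 1.9535 m.

1.9535


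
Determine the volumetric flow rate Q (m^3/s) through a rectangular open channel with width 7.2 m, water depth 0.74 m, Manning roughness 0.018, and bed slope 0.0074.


For a rectangular channel, the cross-sectional area A = b * y = 7.2 * 0.74 = 5.33 m^2.
The wetted perimeter P = b + 2y = 7.2 + 2*0.74 = 8.68 m.
Hydraulic radius R = A/P = 5.33/8.68 = 0.6138 m.
Velocity V = (1/n)*R^(2/3)*S^(1/2) = (1/0.018)*0.6138^(2/3)*0.0074^(1/2) = 3.4518 m/s.
Discharge Q = A * V = 5.33 * 3.4518 = 18.391 m^3/s.

18.391


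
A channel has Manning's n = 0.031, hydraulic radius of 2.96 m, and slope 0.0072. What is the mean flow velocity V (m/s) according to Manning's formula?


Manning's equation gives V = (1/n) * R^(2/3) * S^(1/2).
First, compute R^(2/3) = 2.96^(2/3) = 2.0616.
Next, S^(1/2) = 0.0072^(1/2) = 0.084853.
Then 1/n = 1/0.031 = 32.26.
V = 32.26 * 2.0616 * 0.084853 = 5.6429 m/s.

5.6429


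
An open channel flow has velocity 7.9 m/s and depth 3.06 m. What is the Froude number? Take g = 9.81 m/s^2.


The Froude number is defined as Fr = V / sqrt(g*y).
g*y = 9.81 * 3.06 = 30.0186.
sqrt(g*y) = sqrt(30.0186) = 5.4789.
Fr = 7.9 / 5.4789 = 1.4419.

1.4419


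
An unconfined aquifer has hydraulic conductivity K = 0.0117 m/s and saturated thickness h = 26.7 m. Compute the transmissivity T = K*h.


Transmissivity is defined as T = K * h.
T = 0.0117 * 26.7
  = 0.3124 m^2/s.

0.3124


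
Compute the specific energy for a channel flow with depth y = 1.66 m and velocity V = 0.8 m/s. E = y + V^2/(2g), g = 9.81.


Specific energy E = y + V^2/(2g).
Velocity head = V^2/(2g) = 0.8^2 / (2*9.81) = 0.64 / 19.62 = 0.0326 m.
E = 1.66 + 0.0326 = 1.6926 m.

1.6926


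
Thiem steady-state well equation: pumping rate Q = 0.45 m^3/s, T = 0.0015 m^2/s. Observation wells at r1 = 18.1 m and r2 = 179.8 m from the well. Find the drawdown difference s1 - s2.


Thiem equation: s1 - s2 = Q/(2*pi*T) * ln(r2/r1).
ln(r2/r1) = ln(179.8/18.1) = 2.2959.
Q/(2*pi*T) = 0.45 / (2*pi*0.0015) = 0.45 / 0.0094 = 47.7465.
s1 - s2 = 47.7465 * 2.2959 = 109.6227 m.

109.6227


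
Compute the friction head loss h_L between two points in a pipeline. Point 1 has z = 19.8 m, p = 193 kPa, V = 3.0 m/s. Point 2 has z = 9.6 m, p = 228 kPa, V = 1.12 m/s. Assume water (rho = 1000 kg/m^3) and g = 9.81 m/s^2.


Total head at each section: H = z + p/(rho*g) + V^2/(2g).
H1 = 19.8 + 193*1000/(1000*9.81) + 3.0^2/(2*9.81)
   = 19.8 + 19.674 + 0.4587
   = 39.933 m.
H2 = 9.6 + 228*1000/(1000*9.81) + 1.12^2/(2*9.81)
   = 9.6 + 23.242 + 0.0639
   = 32.906 m.
h_L = H1 - H2 = 39.933 - 32.906 = 7.027 m.

7.027


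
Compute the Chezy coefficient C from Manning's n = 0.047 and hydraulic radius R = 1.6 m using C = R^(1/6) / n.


The Chezy coefficient relates to Manning's n through C = R^(1/6) / n.
R^(1/6) = 1.6^(1/6) = 1.081484.
C = 1.081484 / 0.047 = 23.01 m^(1/2)/s.

23.01


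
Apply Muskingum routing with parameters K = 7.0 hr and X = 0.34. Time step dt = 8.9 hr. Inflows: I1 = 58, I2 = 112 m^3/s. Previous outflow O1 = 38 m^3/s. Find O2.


Muskingum coefficients:
denom = 2*K*(1-X) + dt = 2*7.0*(1-0.34) + 8.9 = 18.14.
C0 = (dt - 2*K*X)/denom = (8.9 - 2*7.0*0.34)/18.14 = 0.2282.
C1 = (dt + 2*K*X)/denom = (8.9 + 2*7.0*0.34)/18.14 = 0.753.
C2 = (2*K*(1-X) - dt)/denom = 0.0187.
O2 = C0*I2 + C1*I1 + C2*O1
   = 0.2282*112 + 0.753*58 + 0.0187*38
   = 69.95 m^3/s.

69.95


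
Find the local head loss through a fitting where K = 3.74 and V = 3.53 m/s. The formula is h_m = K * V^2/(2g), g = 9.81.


Minor loss formula: h_m = K * V^2/(2g).
V^2 = 3.53^2 = 12.4609.
V^2/(2g) = 12.4609 / 19.62 = 0.6351 m.
h_m = 3.74 * 0.6351 = 2.3753 m.

2.3753


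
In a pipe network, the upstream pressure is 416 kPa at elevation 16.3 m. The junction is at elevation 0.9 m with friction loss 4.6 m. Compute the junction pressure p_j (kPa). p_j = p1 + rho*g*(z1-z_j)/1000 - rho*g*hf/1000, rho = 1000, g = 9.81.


Junction pressure: p_j = p1 + rho*g*(z1 - z_j)/1000 - rho*g*hf/1000.
Elevation term = 1000*9.81*(16.3 - 0.9)/1000 = 151.074 kPa.
Friction term = 1000*9.81*4.6/1000 = 45.126 kPa.
p_j = 416 + 151.074 - 45.126 = 521.95 kPa.

521.95


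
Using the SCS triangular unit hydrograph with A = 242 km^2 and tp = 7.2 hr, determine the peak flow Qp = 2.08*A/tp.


SCS formula: Qp = 2.08 * A / tp.
Qp = 2.08 * 242 / 7.2
   = 503.36 / 7.2
   = 69.91 m^3/s per cm.

69.91


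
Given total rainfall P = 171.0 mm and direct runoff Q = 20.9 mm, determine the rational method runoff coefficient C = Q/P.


The runoff coefficient C = runoff depth / rainfall depth.
C = 20.9 / 171.0
  = 0.1222.

0.1222


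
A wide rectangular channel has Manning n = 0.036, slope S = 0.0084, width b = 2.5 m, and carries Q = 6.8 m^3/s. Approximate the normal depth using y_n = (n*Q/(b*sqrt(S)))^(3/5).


We use the wide-channel approximation y_n = (n*Q/(b*sqrt(S)))^(3/5).
sqrt(S) = sqrt(0.0084) = 0.091652.
Numerator: n*Q = 0.036 * 6.8 = 0.2448.
Denominator: b*sqrt(S) = 2.5 * 0.091652 = 0.22913.
arg = 1.0684.
y_n = 1.0684^(3/5) = 1.0405 m.

1.0405


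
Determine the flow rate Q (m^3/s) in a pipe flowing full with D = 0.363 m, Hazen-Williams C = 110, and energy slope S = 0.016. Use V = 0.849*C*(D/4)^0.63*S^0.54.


For a full circular pipe, R = D/4 = 0.363/4 = 0.0907 m.
V = 0.849 * 110 * 0.0907^0.63 * 0.016^0.54
  = 0.849 * 110 * 0.220518 * 0.107207
  = 2.2078 m/s.
Pipe area A = pi*D^2/4 = pi*0.363^2/4 = 0.1035 m^2.
Q = A * V = 0.1035 * 2.2078 = 0.2285 m^3/s.

0.2285


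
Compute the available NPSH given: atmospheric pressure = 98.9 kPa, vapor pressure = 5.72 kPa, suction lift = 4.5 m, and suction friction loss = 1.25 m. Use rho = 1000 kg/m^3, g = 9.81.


NPSHa = p_atm/(rho*g) - z_s - hf_s - p_vap/(rho*g).
p_atm/(rho*g) = 98.9*1000 / (1000*9.81) = 10.082 m.
p_vap/(rho*g) = 5.72*1000 / (1000*9.81) = 0.583 m.
NPSHa = 10.082 - 4.5 - 1.25 - 0.583
      = 3.75 m.

3.75


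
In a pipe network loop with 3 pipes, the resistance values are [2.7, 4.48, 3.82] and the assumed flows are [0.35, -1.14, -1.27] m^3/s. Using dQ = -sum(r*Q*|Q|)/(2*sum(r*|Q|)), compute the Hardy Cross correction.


Numerator terms (r*Q*|Q|): 2.7*0.35*|0.35| = 0.3307; 4.48*-1.14*|-1.14| = -5.8222; 3.82*-1.27*|-1.27| = -6.1613.
Sum of numerator = -11.6527.
Denominator terms (r*|Q|): 2.7*|0.35| = 0.945; 4.48*|-1.14| = 5.1072; 3.82*|-1.27| = 4.8514.
2 * sum of denominator = 2 * 10.9036 = 21.8072.
dQ = --11.6527 / 21.8072 = 0.5344 m^3/s.

0.5344


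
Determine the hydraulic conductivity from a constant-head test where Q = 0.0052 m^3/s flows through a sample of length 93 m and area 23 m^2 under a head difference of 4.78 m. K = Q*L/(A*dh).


From K = Q*L / (A*dh):
Numerator: Q*L = 0.0052 * 93 = 0.4836.
Denominator: A*dh = 23 * 4.78 = 109.94.
K = 0.4836 / 109.94 = 0.004399 m/s.

0.004399
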